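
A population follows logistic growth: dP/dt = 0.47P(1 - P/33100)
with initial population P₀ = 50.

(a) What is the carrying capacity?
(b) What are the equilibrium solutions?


Logistic ODE dP/dt = 0.47P(1 - P/33100) has equilibria where dP/dt = 0, i.e. P = 0 or P = 33100.
The coefficient (1 - P/K) = 0 when P = K, identifying K = 33100 as the carrying capacity.
(a) K = 33100; (b) equilibria P = 0 and P = 33100.


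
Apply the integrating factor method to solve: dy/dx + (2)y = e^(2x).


P(x) = 2 ⇒ μ = e^(2x).
(μ y)' = e^(4x) ⇒ μ y = (1/4)e^(4x) + C.
Divide by μ: y = (1/4)e^(2x) + Ce^(-2x).


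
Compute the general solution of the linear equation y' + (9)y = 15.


P(x) = 9, Q(x) = 15; integrating factor μ = e^(9x).
(μ y)' = 15e^(9x) ⇒ μ y = (5/3)e^(9x) + C.
Divide by μ: y = 5/3 + Ce^(-9x).


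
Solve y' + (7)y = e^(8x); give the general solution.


P(x) = 7 ⇒ μ = e^(7x).
(μ y)' = e^(15x) ⇒ μ y = e^(15x)/15 + C.
Divide by μ: y = (1/15)e^(8x) + Ce^(-7x).


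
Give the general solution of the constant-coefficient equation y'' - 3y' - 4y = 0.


Characteristic equation: r² - 3r - 4 = 0.
Factor: (r - 4)(r + 1) = 0 ⇒ r = 4, -1 (distinct real).
General solution: y = C₁e^(4x) + C₂e^(-x).


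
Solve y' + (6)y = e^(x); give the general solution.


P(x) = 6 ⇒ μ = e^(6x).
(μ y)' = e^(7x) ⇒ μ y = e^(7x)/7 + C.
Divide by μ: y = (1/7)e^(x) + Ce^(-6x).


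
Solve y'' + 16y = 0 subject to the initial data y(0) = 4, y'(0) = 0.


Characteristic roots of r² + 16 = 0 are ±4i, so y = C₁cos(4x) + C₂sin(4x).
Apply y(0) = 4: C₁ = 4. Differentiate and apply y'(0) = 0: 4·C₂ = 0, so C₂ = 0.
Particular solution: y = 4cos(4x).


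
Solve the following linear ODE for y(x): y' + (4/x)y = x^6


P(x) = 4/x ⇒ μ = x^4.
(x^4 y)' = x^10 ⇒ x^4 y = x^11/(11) + C.
Solve for y: y = (1/11)x^7 + C/x^4.


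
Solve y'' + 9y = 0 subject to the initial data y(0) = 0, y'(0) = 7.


Characteristic roots of r² + 9 = 0 are ±3i, so y = C₁cos(3x) + C₂sin(3x).
Apply y(0) = 0: C₁ = 0. Differentiate and apply y'(0) = 7: 3·C₂ = 7, so C₂ = 7/3.
Particular solution: y = (7/3)sin(3x).


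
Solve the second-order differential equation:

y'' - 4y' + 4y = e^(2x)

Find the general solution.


Characteristic polynomial (r - 2)² = 0; repeated root r = 2.
y_h = (C₁ + C₂x)e^(2x). Forcing matches the repeated root (resonance), so try y_p = Ax² e^(2x).
Substitute and solve for A: 2A = 1, so A = 1/2.
General solution: y = (C₁ + C₂x + (1/2)x²)e^(2x).


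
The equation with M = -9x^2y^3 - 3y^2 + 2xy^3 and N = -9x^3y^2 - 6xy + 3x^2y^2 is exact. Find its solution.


Check exactness: ∂M/∂y = -27x^2y^2 - 6y + 6xy^2 and ∂N/∂x = -27x^2y^2 - 6y + 6xy^2; equal, so the equation is exact.
Integrate M with respect to x (treating y as constant): ∫M dx = -3x^3y^3 - 3xy^2 + x^2y^3 + h(y).
Differentiate w.r.t. y and set equal to N: all terms match, so h'(y) = 0 and h is a constant absorbed into C.
General solution: -3x^3y^3 - 3xy^2 + x^2y^3 = C.


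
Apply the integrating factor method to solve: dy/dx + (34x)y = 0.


P(x) = 34x ⇒ μ = e^(17x²).
Q(x) = 0 so μ y is constant: y = Ce^(-17x²).


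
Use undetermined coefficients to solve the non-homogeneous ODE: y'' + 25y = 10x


Homogeneous: r² + 25 = 0 ⇒ r = ±5i, y_h = C₁cos(5x) + C₂sin(5x).
Polynomial forcing; try y_p = Ax + B. Then y_p'' + 25 y_p = 25(Ax + B) = 10x, so B = 0 and A = 2/5.
General solution: y = C₁cos(5x) + C₂sin(5x) + (2/5)x.


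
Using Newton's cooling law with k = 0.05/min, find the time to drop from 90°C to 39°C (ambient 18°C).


From T(t) = T_a + (T₀ - T_a)e^(-kt), set T(t) = 39:
(39 - 18) / (90 - 18) = e^(-0.05t), so t = -ln(0.292)/0.05 ≈ 24.6 minutes.


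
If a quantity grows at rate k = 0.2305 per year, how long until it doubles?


Exponential growth: P(t) = P₀ e^(0.2305t). Set P(t)/P₀ = 2: e^(0.2305t) = 2.
Solve: t = ln(2)/0.2305 ≈ 3.01 years.


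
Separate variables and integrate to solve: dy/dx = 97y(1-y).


Separate: dy/[y(1-y)] = 97 dx.
Partial fractions: 1/[y(1-y)] = 1/y + 1/(1-y).
Integrate: ln|y/(1-y)| = 97x + C₀.
Solve for y: y = 1/(1 + Ce^(-97x)).


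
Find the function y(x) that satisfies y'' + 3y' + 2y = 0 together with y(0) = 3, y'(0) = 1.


Characteristic roots of r² + 3r + 2 = 0 are -2, -1.
General solution y = c₁ e^(-2x) + c₂ e^(-x).
Apply y(0) = 3: c₁ + c₂ = 3. Apply y'(0) = 1: -2 c₁ - 1 c₂ = 1.
Solve: c₁ = -4, c₂ = 7.
Particular solution: y = -4e^(-2x) + 7e^(-x).


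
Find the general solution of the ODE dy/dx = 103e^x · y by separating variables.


Separate variables: dy/y = 103e^x dx.
Integrate: ln|y| = 103e^x + C₀.
Exponentiate: y = Ce^(103e^x).


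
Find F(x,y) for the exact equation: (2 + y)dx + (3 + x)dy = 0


Check exactness: ∂M/∂y = 1 and ∂N/∂x = 1; equal, so the equation is exact.
Integrate M with respect to x (treating y as constant): ∫M dx = 2x + xy + h(y).
Differentiate w.r.t. y and set equal to N: the x-dependent terms already match, leaving h'(y) = 3. Integrate: h(y) = 3y.
So F(x,y) = 2x + 3y + xy.
General solution: 2x + 3y + xy = C.


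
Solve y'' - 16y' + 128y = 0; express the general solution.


Characteristic equation: r² - 16r + 128 = 0.
Discriminant is negative; roots r = 8 ± 8i (complex conjugate pair).
General solution uses e^(α x)(C₁ cos(β x) + C₂ sin(β x)): y = e^(8x)(C₁cos(8x) + C₂sin(8x)).


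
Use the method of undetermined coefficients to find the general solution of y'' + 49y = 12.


Homogeneous part: r² + 49 = 0 ⇒ r = ±7i, so y_h = C₁cos(7x) + C₂sin(7x).
Try constant y_p = A; plug in: 49A = 12 ⇒ A = 12/49.
General solution: y = C₁cos(7x) + C₂sin(7x) + 12/49.


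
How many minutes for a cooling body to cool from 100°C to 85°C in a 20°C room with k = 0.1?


From T(t) = T_a + (T₀ - T_a)e^(-kt), set T(t) = 85:
(85 - 20) / (100 - 20) = e^(-0.1t), so t = -ln(0.812)/0.1 ≈ 2.1 minutes.


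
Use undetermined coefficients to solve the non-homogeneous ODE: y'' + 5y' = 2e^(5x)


Characteristic roots of r² + 5r = 0 are -5, 0.
y_h = C₁e^(-5x) + C₂.
Forcing exponent 5 is not a characteristic root; try y_p = Ae^(5x).
Substitute: A·(25 + (5)·5 + (0)) = A·50 = 2, so A = 1/25.
General solution: y = C₁e^(-5x) + C₂ + (1/25)e^(5x).


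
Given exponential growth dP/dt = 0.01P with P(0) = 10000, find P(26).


The ODE dP/dt = 0.01P has solution P(t) = P(0)e^(0.01t).
Substitute P(0) = 10000 and t = 26: P(26) = 10000 e^(0.26) ≈ 12969.


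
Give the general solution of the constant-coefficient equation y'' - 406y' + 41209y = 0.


Characteristic equation: r² - 406r + 41209 = 0, i.e. (r - 203)² = 0.
Repeated root r = 203; include an x factor for the second linearly independent solution.
General solution: y = (C₁ + C₂x)e^(203x).


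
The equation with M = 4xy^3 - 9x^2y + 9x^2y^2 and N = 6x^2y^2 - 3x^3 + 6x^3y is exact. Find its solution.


Check exactness: ∂M/∂y = 12xy^2 - 9x^2 + 18x^2y and ∂N/∂x = 12xy^2 - 9x^2 + 18x^2y; equal, so the equation is exact.
Integrate M with respect to x (treating y as constant): ∫M dx = 2x^2y^3 - 3x^3y + 3x^3y^2 + h(y).
Differentiate w.r.t. y and set equal to N: all terms match, so h'(y) = 0 and h is a constant absorbed into C.
General solution: 2x^2y^3 - 3x^3y + 3x^3y^2 = C.


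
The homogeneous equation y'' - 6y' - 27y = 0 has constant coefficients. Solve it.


Characteristic equation: r² - 6r - 27 = 0.
Factor: (r - 9)(r + 3) = 0 ⇒ r = 9, -3 (distinct real).
General solution: y = C₁e^(9x) + C₂e^(-3x).


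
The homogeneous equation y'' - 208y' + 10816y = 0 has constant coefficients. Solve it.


Characteristic equation: r² - 208r + 10816 = 0, i.e. (r - 104)² = 0.
Repeated root r = 104; include an x factor for the second linearly independent solution.
General solution: y = (C₁ + C₂x)e^(104x).


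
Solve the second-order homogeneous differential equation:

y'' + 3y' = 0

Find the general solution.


Characteristic equation: r² + 3r = 0.
Factor: (r + 3)(r - 0) = 0 ⇒ r = -3, 0 (distinct real).
General solution: y = C₁e^(-3x) + C₂.


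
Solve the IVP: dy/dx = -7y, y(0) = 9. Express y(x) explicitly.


General solution of y' = -7y is y = Ce^(-7x).
Apply y(0) = 9: C = 9.
Particular solution: y = 9e^(-7x).


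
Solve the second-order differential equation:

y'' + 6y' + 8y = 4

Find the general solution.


Characteristic roots of r² + 6r + 8 = 0 are -2, -4.
y_h = C₁e^(-2x) + C₂e^(-4x).
Constant forcing; try y_p = A. Then 8A = 4 ⇒ A = 1/2.
General solution: y = C₁e^(-2x) + C₂e^(-4x) + 1/2.


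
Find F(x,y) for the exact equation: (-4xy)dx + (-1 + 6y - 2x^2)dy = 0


Check exactness: ∂M/∂y = -4x and ∂N/∂x = -4x; equal, so the equation is exact.
Integrate M with respect to x (treating y as constant): ∫M dx = -2x^2y + h(y).
Differentiate w.r.t. y and set equal to N: the x-dependent terms already match, leaving h'(y) = -1 + 6y. Integrate: h(y) = -y + 3y^2.
So F(x,y) = -y + 3y^2 - 2x^2y.
General solution: -y + 3y^2 - 2x^2y = C.


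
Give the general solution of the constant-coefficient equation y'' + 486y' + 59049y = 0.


Characteristic equation: r² + 486r + 59049 = 0, i.e. (r + 243)² = 0.
Repeated root r = -243; include an x factor for the second linearly independent solution.
General solution: y = (C₁ + C₂x)e^(-243x).


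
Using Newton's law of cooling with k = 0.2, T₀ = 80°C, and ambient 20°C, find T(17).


Newton's law: dT/dt = -k(T - T_a) has solution T(t) = T_a + (T₀ - T_a)e^(-kt).
Plug in T_a = 20, T₀ = 80, k = 0.2, t = 17: T(17) = 20 + (60)e^(-3.40) ≈ 22.0°C.


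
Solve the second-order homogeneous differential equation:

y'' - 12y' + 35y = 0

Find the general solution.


Characteristic equation: r² - 12r + 35 = 0.
Factor: (r - 7)(r - 5) = 0 ⇒ r = 7, 5 (distinct real).
General solution: y = C₁e^(7x) + C₂e^(5x).


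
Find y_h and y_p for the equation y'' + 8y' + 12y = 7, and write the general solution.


Characteristic roots of r² + 8r + 12 = 0 are -6, -2.
y_h = C₁e^(-6x) + C₂e^(-2x).
Constant forcing; try y_p = A. Then 12A = 7 ⇒ A = 7/12.
General solution: y = C₁e^(-6x) + C₂e^(-2x) + 7/12.


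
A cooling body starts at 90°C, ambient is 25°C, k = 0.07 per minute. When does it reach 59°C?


From T(t) = T_a + (T₀ - T_a)e^(-kt), set T(t) = 59:
(59 - 25) / (90 - 25) = e^(-0.07t), so t = -ln(0.523)/0.07 ≈ 9.3 minutes.


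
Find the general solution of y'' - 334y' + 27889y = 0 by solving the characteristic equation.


Characteristic equation: r² - 334r + 27889 = 0, i.e. (r - 167)² = 0.
Repeated root r = 167; include an x factor for the second linearly independent solution.
General solution: y = (C₁ + C₂x)e^(167x).


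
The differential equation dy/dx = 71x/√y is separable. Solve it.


Separate: √y dy = 71x dx.
Integrate: (2/3)y^(3/2) = (71/2)x² + C.


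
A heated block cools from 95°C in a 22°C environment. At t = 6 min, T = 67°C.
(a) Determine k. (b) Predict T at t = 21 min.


Newton's law: T(t) = T_a + (T₀ - T_a)e^(-kt).
(a) Use T(6) = 67: (67 - 22)/(95 - 22) = e^(-k·6), so k = -ln(0.616)/6 ≈ 0.0806.
(b) Apply k to t = 21: T(21) = 22 + (73)e^(-1.693) ≈ 35.4°C.


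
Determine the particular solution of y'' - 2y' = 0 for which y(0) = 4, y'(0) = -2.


Characteristic roots of r² - 2r = 0 are 0, 2.
General solution y = c₁ + c₂ e^(2x).
Apply y(0) = 4: c₁ + c₂ = 4. Apply y'(0) = -2: 0 c₁ + 2 c₂ = -2.
Solve: c₁ = 5, c₂ = -1.
Particular solution: y = 5 - e^(2x).


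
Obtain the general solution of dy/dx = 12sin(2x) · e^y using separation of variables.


Separate: e^(-y) dy = 12sin(2x) dx.
Integrate: -e^(-y) = -6cos(2x) + C₀.
Rearrange: e^(-y) = 6cos(2x) + C.


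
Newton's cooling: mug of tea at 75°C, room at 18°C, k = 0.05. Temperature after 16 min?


Newton's law: dT/dt = -k(T - T_a) has solution T(t) = T_a + (T₀ - T_a)e^(-kt).
Plug in T_a = 18, T₀ = 75, k = 0.05, t = 16: T(16) = 18 + (57)e^(-0.80) ≈ 43.6°C.


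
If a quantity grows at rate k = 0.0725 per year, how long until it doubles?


Exponential growth: P(t) = P₀ e^(0.0725t). Set P(t)/P₀ = 2: e^(0.0725t) = 2.
Solve: t = ln(2)/0.0725 ≈ 9.56 years.


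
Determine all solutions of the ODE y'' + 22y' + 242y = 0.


Characteristic equation: r² + 22r + 242 = 0.
Discriminant is negative; roots r = -11 ± 11i (complex conjugate pair).
General solution uses e^(α x)(C₁ cos(β x) + C₂ sin(β x)): y = e^(-11x)(C₁cos(11x) + C₂sin(11x)).


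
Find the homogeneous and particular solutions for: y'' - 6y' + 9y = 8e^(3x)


Characteristic polynomial (r - 3)² = 0; repeated root r = 3.
y_h = (C₁ + C₂x)e^(3x). Forcing matches the repeated root (resonance), so try y_p = Ax² e^(3x).
Substitute and solve for A: 2A = 8, so A = 4.
General solution: y = (C₁ + C₂x + 4x²)e^(3x).


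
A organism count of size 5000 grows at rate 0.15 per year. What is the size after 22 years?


The ODE dP/dt = 0.15P has solution P(t) = P(0)e^(0.15t).
Substitute P(0) = 5000 and t = 22: P(22) = 5000 e^(3.30) ≈ 135563.


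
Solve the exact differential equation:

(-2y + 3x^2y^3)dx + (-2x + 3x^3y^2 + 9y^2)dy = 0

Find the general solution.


Check exactness: ∂M/∂y = -2 + 9x^2y^2 and ∂N/∂x = -2 + 9x^2y^2; equal, so the equation is exact.
Integrate M with respect to x (treating y as constant): ∫M dx = -2xy + x^3y^3 + h(y).
Differentiate w.r.t. y and set equal to N: the x-dependent terms already match, leaving h'(y) = 9y^2. Integrate: h(y) = 3y^3.
So F(x,y) = -2xy + x^3y^3 + 3y^3.
General solution: -2xy + x^3y^3 + 3y^3 = C.


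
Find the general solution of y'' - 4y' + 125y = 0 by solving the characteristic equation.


Characteristic equation: r² - 4r + 125 = 0.
Discriminant is negative; roots r = 2 ± 11i (complex conjugate pair).
General solution uses e^(α x)(C₁ cos(β x) + C₂ sin(β x)): y = e^(2x)(C₁cos(11x) + C₂sin(11x)).


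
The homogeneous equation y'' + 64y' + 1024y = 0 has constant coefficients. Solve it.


Characteristic equation: r² + 64r + 1024 = 0, i.e. (r + 32)² = 0.
Repeated root r = -32; include an x factor for the second linearly independent solution.
General solution: y = (C₁ + C₂x)e^(-32x).


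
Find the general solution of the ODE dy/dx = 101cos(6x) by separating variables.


g(y) = 1, so integrate directly: y = ∫ 101cos(6x) dx = (101/6)sin(6x) + C.


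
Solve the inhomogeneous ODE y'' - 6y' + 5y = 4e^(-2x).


Characteristic roots of r² - 6r + 5 = 0 are 1, 5.
y_h = C₁e^(x) + C₂e^(5x).
Forcing exponent -2 is not a characteristic root; try y_p = Ae^(-2x).
Substitute: A·(4 + (-6)·-2 + (5)) = A·21 = 4, so A = 4/21.
General solution: y = C₁e^(x) + C₂e^(5x) + (4/21)e^(-2x).


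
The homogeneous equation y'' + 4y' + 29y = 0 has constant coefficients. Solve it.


Characteristic equation: r² + 4r + 29 = 0.
Discriminant is negative; roots r = -2 ± 5i (complex conjugate pair).
General solution uses e^(α x)(C₁ cos(β x) + C₂ sin(β x)): y = e^(-2x)(C₁cos(5x) + C₂sin(5x)).


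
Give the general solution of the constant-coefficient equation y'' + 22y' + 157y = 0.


Characteristic equation: r² + 22r + 157 = 0.
Discriminant is negative; roots r = -11 ± 6i (complex conjugate pair).
General solution uses e^(α x)(C₁ cos(β x) + C₂ sin(β x)): y = e^(-11x)(C₁cos(6x) + C₂sin(6x)).


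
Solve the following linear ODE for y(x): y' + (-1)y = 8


P(x) = -1 ⇒ μ = e^(-x).
(μ y)' = 8e^(-x) ⇒ μ y = -8e^(-x) + C.
Divide by μ: y = -8 + Ce^(x).


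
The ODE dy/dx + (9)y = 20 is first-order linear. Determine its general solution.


P(x) = 9, Q(x) = 20; integrating factor μ = e^(9x).
(μ y)' = 20e^(9x) ⇒ μ y = (20/9)e^(9x) + C.
Divide by μ: y = 20/9 + Ce^(-9x).


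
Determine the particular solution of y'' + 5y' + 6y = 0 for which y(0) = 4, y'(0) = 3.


Characteristic roots of r² + 5r + 6 = 0 are -2, -3.
General solution y = c₁ e^(-2x) + c₂ e^(-3x).
Apply y(0) = 4: c₁ + c₂ = 4. Apply y'(0) = 3: -2 c₁ - 3 c₂ = 3.
Solve: c₁ = 15, c₂ = -11.
Particular solution: y = 15e^(-2x) - 11e^(-3x).


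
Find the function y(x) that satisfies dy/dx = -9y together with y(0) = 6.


General solution of y' = -9y is y = Ce^(-9x).
Apply y(0) = 6: C = 6.
Particular solution: y = 6e^(-9x).


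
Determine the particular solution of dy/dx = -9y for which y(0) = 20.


General solution of y' = -9y is y = Ce^(-9x).
Apply y(0) = 20: C = 20.
Particular solution: y = 20e^(-9x).


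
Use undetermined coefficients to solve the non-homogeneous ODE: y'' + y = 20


Homogeneous part: r² + 1 = 0 ⇒ r = ±1i, so y_h = C₁cos(x) + C₂sin(x).
Try constant y_p = A; plug in: 1A = 20 ⇒ A = 20.
General solution: y = C₁cos(x) + C₂sin(x) + 20.


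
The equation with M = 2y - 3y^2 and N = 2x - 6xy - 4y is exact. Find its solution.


Check exactness: ∂M/∂y = 2 - 6y and ∂N/∂x = 2 - 6y; equal, so the equation is exact.
Integrate M with respect to x (treating y as constant): ∫M dx = 2xy - 3xy^2 + h(y).
Differentiate w.r.t. y and set equal to N: the x-dependent terms already match, leaving h'(y) = -4y. Integrate: h(y) = -2y^2.
So F(x,y) = 2xy - 3xy^2 - 2y^2.
General solution: 2xy - 3xy^2 - 2y^2 = C.


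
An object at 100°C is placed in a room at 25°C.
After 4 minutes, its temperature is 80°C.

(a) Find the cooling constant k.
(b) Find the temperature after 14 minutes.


Newton's law: T(t) = T_a + (T₀ - T_a)e^(-kt).
(a) Use T(4) = 80: (80 - 25)/(100 - 25) = e^(-k·4), so k = -ln(0.733)/4 ≈ 0.0775.
(b) Apply k to t = 14: T(14) = 25 + (75)e^(-1.086) ≈ 50.3°C.


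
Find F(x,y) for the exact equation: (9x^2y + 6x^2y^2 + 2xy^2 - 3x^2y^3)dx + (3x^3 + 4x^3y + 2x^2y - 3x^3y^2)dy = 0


Check exactness: ∂M/∂y = 9x^2 + 12x^2y + 4xy - 9x^2y^2 and ∂N/∂x = 9x^2 + 12x^2y + 4xy - 9x^2y^2; equal, so the equation is exact.
Integrate M with respect to x (treating y as constant): ∫M dx = 3x^3y + 2x^3y^2 + x^2y^2 - x^3y^3 + h(y).
Differentiate w.r.t. y and set equal to N: all terms match, so h'(y) = 0 and h is a constant absorbed into C.
General solution: 3x^3y + 2x^3y^2 + x^2y^2 - x^3y^3 = C.


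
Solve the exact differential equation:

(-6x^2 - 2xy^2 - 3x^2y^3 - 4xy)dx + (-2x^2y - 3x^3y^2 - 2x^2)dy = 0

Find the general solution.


Check exactness: ∂M/∂y = -4xy - 9x^2y^2 - 4x and ∂N/∂x = -4xy - 9x^2y^2 - 4x; equal, so the equation is exact.
Integrate M with respect to x (treating y as constant): ∫M dx = -2x^3 - x^2y^2 - x^3y^3 - 2x^2y + h(y).
Differentiate w.r.t. y and set equal to N: all terms match, so h'(y) = 0 and h is a constant absorbed into C.
General solution: -2x^3 - x^2y^2 - x^3y^3 - 2x^2y = C.


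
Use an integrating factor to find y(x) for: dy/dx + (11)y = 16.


P(x) = 11, Q(x) = 16; integrating factor μ = e^(11x).
(μ y)' = 16e^(11x) ⇒ μ y = (16/11)e^(11x) + C.
Divide by μ: y = 16/11 + Ce^(-11x).


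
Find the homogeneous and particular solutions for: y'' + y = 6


Homogeneous part: r² + 1 = 0 ⇒ r = ±1i, so y_h = C₁cos(x) + C₂sin(x).
Try constant y_p = A; plug in: 1A = 6 ⇒ A = 6.
General solution: y = C₁cos(x) + C₂sin(x) + 6.


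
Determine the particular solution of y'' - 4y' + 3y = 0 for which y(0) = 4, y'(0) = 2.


Characteristic roots of r² - 4r + 3 = 0 are 1, 3.
General solution y = c₁ e^(x) + c₂ e^(3x).
Apply y(0) = 4: c₁ + c₂ = 4. Apply y'(0) = 2: 1 c₁ + 3 c₂ = 2.
Solve: c₁ = 5, c₂ = -1.
Particular solution: y = 5e^(x) - e^(3x).


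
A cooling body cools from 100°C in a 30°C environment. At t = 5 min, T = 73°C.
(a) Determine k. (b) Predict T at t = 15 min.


Newton's law: T(t) = T_a + (T₀ - T_a)e^(-kt).
(a) Use T(5) = 73: (73 - 30)/(100 - 30) = e^(-k·5), so k = -ln(0.614)/5 ≈ 0.0975.
(b) Apply k to t = 15: T(15) = 30 + (70)e^(-1.462) ≈ 46.2°C.


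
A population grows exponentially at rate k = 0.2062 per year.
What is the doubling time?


Exponential growth: P(t) = P₀ e^(0.2062t). Set P(t)/P₀ = 2: e^(0.2062t) = 2.
Solve: t = ln(2)/0.2062 ≈ 3.36 years.


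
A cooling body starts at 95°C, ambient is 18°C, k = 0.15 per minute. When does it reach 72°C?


From T(t) = T_a + (T₀ - T_a)e^(-kt), set T(t) = 72:
(72 - 18) / (95 - 18) = e^(-0.15t), so t = -ln(0.701)/0.15 ≈ 2.4 minutes.


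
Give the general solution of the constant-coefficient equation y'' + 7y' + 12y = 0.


Characteristic equation: r² + 7r + 12 = 0.
Factor: (r + 4)(r + 3) = 0 ⇒ r = -4, -3 (distinct real).
General solution: y = C₁e^(-4x) + C₂e^(-3x).


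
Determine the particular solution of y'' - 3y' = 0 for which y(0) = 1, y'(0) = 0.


Characteristic roots of r² - 3r = 0 are 3, 0.
General solution y = c₁ e^(3x) + c₂.
Apply y(0) = 1: c₁ + c₂ = 1. Apply y'(0) = 0: 3 c₁ + 0 c₂ = 0.
Solve: c₁ = 0, c₂ = 1.
Particular solution: y = 0e^(3x) + 1.


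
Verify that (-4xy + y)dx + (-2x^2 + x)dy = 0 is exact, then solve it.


Check exactness: ∂M/∂y = -4x + 1 and ∂N/∂x = -4x + 1; equal, so the equation is exact.
Integrate M with respect to x (treating y as constant): ∫M dx = -2x^2y + xy + h(y).
Differentiate w.r.t. y and set equal to N: all terms match, so h'(y) = 0 and h is a constant absorbed into C.
General solution: -2x^2y + xy = C.


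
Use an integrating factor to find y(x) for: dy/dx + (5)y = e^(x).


P(x) = 5 ⇒ μ = e^(5x).
(μ y)' = e^(6x) ⇒ μ y = e^(6x)/6 + C.
Divide by μ: y = (1/6)e^(x) + Ce^(-5x).


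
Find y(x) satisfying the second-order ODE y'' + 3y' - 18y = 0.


Characteristic equation: r² + 3r - 18 = 0.
Factor: (r + 6)(r - 3) = 0 ⇒ r = -6, 3 (distinct real).
General solution: y = C₁e^(-6x) + C₂e^(3x).


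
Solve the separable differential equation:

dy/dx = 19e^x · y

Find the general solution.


Separate variables: dy/y = 19e^x dx.
Integrate: ln|y| = 19e^x + C₀.
Exponentiate: y = Ce^(19e^x).


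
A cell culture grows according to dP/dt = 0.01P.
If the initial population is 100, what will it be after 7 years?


The ODE dP/dt = 0.01P has solution P(t) = P(0)e^(0.01t).
Substitute P(0) = 100 and t = 7: P(7) = 100 e^(0.07) ≈ 107.


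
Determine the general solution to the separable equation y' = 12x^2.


Integrate both sides with respect to x: y = ∫ 12x^2 dx = 4x^3 + C.


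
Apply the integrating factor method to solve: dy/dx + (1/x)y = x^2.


P(x) = 1/x ⇒ μ = x^1.
(x^1 y)' = x^3 ⇒ x^1 y = x^4/(4) + C.
Solve for y: y = (1/4)x^3 + C/x^1.


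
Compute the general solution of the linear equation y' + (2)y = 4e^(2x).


P(x) = 2 ⇒ μ = e^(2x).
(μ y)' = 4e^(4x) ⇒ μ y = (4/4)e^(4x) + C.
Divide by μ: y = e^(2x) + Ce^(-2x).


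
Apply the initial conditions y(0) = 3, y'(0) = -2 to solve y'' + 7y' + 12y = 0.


Characteristic roots of r² + 7r + 12 = 0 are -3, -4.
General solution y = c₁ e^(-3x) + c₂ e^(-4x).
Apply y(0) = 3: c₁ + c₂ = 3. Apply y'(0) = -2: -3 c₁ - 4 c₂ = -2.
Solve: c₁ = 10, c₂ = -7.
Particular solution: y = 10e^(-3x) - 7e^(-4x).


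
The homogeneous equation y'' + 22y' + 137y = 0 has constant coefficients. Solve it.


Characteristic equation: r² + 22r + 137 = 0.
Discriminant is negative; roots r = -11 ± 4i (complex conjugate pair).
General solution uses e^(α x)(C₁ cos(β x) + C₂ sin(β x)): y = e^(-11x)(C₁cos(4x) + C₂sin(4x)).


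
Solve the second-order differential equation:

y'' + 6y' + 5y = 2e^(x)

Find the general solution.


Characteristic roots of r² + 6r + 5 = 0 are -1, -5.
y_h = C₁e^(-x) + C₂e^(-5x).
Forcing exponent 1 is not a characteristic root; try y_p = Ae^(x).
Substitute: A·(1 + (6)·1 + (5)) = A·12 = 2, so A = 1/6.
General solution: y = C₁e^(-x) + C₂e^(-5x) + (1/6)e^(x).


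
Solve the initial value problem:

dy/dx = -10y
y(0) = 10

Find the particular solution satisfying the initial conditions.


General solution of y' = -10y is y = Ce^(-10x).
Apply y(0) = 10: C = 10.
Particular solution: y = 10e^(-10x).


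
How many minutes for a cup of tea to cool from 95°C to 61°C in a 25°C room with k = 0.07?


From T(t) = T_a + (T₀ - T_a)e^(-kt), set T(t) = 61:
(61 - 25) / (95 - 25) = e^(-0.07t), so t = -ln(0.514)/0.07 ≈ 9.5 minutes.


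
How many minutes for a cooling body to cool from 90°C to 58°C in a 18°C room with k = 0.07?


From T(t) = T_a + (T₀ - T_a)e^(-kt), set T(t) = 58:
(58 - 18) / (90 - 18) = e^(-0.07t), so t = -ln(0.556)/0.07 ≈ 8.4 minutes.


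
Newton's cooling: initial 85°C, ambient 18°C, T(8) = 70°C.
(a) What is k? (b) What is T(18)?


Newton's law: T(t) = T_a + (T₀ - T_a)e^(-kt).
(a) Use T(8) = 70: (70 - 18)/(85 - 18) = e^(-k·8), so k = -ln(0.776)/8 ≈ 0.0317.
(b) Apply k to t = 18: T(18) = 18 + (67)e^(-0.570) ≈ 55.9°C.


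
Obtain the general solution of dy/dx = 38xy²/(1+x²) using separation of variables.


Separate: dy/y² = 38x/(1+x²) dx.
Integrate LHS: ∫ dy/y² = -1/y.
Integrate RHS via u = 1+x²: 19ln(1+x²) + C.
Result: -1/y = 19ln(1+x²) + C.


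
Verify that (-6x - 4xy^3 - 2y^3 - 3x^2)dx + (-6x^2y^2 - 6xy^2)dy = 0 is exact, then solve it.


Check exactness: ∂M/∂y = -12xy^2 - 6y^2 and ∂N/∂x = -12xy^2 - 6y^2; equal, so the equation is exact.
Integrate M with respect to x (treating y as constant): ∫M dx = -3x^2 - 2x^2y^3 - 2xy^3 - x^3 + h(y).
Differentiate w.r.t. y and set equal to N: all terms match, so h'(y) = 0 and h is a constant absorbed into C.
General solution: -3x^2 - 2x^2y^3 - 2xy^3 - x^3 = C.


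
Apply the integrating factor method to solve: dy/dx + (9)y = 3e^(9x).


P(x) = 9 ⇒ μ = e^(9x).
(μ y)' = 3e^(18x) ⇒ μ y = (3/18)e^(18x) + C.
Divide by μ: y = (1/6)e^(9x) + Ce^(-9x).


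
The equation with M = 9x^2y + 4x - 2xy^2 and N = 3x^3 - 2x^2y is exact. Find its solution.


Check exactness: ∂M/∂y = 9x^2 - 4xy and ∂N/∂x = 9x^2 - 4xy; equal, so the equation is exact.
Integrate M with respect to x (treating y as constant): ∫M dx = 3x^3y + 2x^2 - x^2y^2 + h(y).
Differentiate w.r.t. y and set equal to N: all terms match, so h'(y) = 0 and h is a constant absorbed into C.
General solution: 3x^3y + 2x^2 - x^2y^2 = C.


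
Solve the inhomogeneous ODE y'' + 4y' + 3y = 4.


Characteristic roots of r² + 4r + 3 = 0 are -1, -3.
y_h = C₁e^(-x) + C₂e^(-3x).
Constant forcing; try y_p = A. Then 3A = 4 ⇒ A = 4/3.
General solution: y = C₁e^(-x) + C₂e^(-3x) + 4/3.


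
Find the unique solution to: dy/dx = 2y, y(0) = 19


General solution of y' = 2y is y = Ce^(2x).
Apply y(0) = 19: C = 19.
Particular solution: y = 19e^(2x).


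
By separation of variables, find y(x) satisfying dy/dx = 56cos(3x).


g(y) = 1, so integrate directly: y = ∫ 56cos(3x) dx = (56/3)sin(3x) + C.


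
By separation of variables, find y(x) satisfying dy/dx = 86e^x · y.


Separate variables: dy/y = 86e^x dx.
Integrate: ln|y| = 86e^x + C₀.
Exponentiate: y = Ce^(86e^x).


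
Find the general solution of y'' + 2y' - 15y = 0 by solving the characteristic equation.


Characteristic equation: r² + 2r - 15 = 0.
Factor: (r - 3)(r + 5) = 0 ⇒ r = 3, -5 (distinct real).
General solution: y = C₁e^(3x) + C₂e^(-5x).


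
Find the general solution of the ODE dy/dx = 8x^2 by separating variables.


Integrate both sides with respect to x: y = ∫ 8x^2 dx = (8/3)x^3 + C.


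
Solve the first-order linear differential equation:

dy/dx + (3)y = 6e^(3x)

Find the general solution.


P(x) = 3 ⇒ μ = e^(3x).
(μ y)' = 6e^(6x) ⇒ μ y = (6/6)e^(6x) + C.
Divide by μ: y = e^(3x) + Ce^(-3x).


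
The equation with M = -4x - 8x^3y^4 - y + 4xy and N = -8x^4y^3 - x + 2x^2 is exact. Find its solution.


Check exactness: ∂M/∂y = -32x^3y^3 - 1 + 4x and ∂N/∂x = -32x^3y^3 - 1 + 4x; equal, so the equation is exact.
Integrate M with respect to x (treating y as constant): ∫M dx = -2x^2 - 2x^4y^4 - xy + 2x^2y + h(y).
Differentiate w.r.t. y and set equal to N: all terms match, so h'(y) = 0 and h is a constant absorbed into C.
General solution: -2x^2 - 2x^4y^4 - xy + 2x^2y = C.


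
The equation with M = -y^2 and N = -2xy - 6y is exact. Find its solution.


Check exactness: ∂M/∂y = -2y and ∂N/∂x = -2y; equal, so the equation is exact.
Integrate M with respect to x (treating y as constant): ∫M dx = -xy^2 + h(y).
Differentiate w.r.t. y and set equal to N: the x-dependent terms already match, leaving h'(y) = -6y. Integrate: h(y) = -3y^2.
So F(x,y) = -xy^2 - 3y^2.
General solution: -xy^2 - 3y^2 = C.


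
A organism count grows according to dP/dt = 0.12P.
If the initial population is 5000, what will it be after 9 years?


The ODE dP/dt = 0.12P has solution P(t) = P(0)e^(0.12t).
Substitute P(0) = 5000 and t = 9: P(9) = 5000 e^(1.08) ≈ 14723.


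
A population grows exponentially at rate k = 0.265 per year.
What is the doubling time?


Exponential growth: P(t) = P₀ e^(0.265t). Set P(t)/P₀ = 2: e^(0.265t) = 2.
Solve: t = ln(2)/0.265 ≈ 2.62 years.


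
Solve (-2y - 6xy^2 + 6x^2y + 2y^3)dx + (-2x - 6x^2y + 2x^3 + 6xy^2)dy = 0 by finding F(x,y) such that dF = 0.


Check exactness: ∂M/∂y = -2 - 12xy + 6x^2 + 6y^2 and ∂N/∂x = -2 - 12xy + 6x^2 + 6y^2; equal, so the equation is exact.
Integrate M with respect to x (treating y as constant): ∫M dx = -2xy - 3x^2y^2 + 2x^3y + 2xy^3 + h(y).
Differentiate w.r.t. y and set equal to N: all terms match, so h'(y) = 0 and h is a constant absorbed into C.
General solution: -2xy - 3x^2y^2 + 2x^3y + 2xy^3 = C.


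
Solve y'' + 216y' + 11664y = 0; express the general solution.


Characteristic equation: r² + 216r + 11664 = 0, i.e. (r + 108)² = 0.
Repeated root r = -108; include an x factor for the second linearly independent solution.
General solution: y = (C₁ + C₂x)e^(-108x).


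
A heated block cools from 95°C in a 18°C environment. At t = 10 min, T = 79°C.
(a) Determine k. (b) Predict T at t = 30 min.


Newton's law: T(t) = T_a + (T₀ - T_a)e^(-kt).
(a) Use T(10) = 79: (79 - 18)/(95 - 18) = e^(-k·10), so k = -ln(0.792)/10 ≈ 0.0233.
(b) Apply k to t = 30: T(30) = 18 + (77)e^(-0.699) ≈ 56.3°C.


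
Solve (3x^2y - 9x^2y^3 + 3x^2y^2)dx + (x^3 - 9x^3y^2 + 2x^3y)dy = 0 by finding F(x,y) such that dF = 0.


Check exactness: ∂M/∂y = 3x^2 - 27x^2y^2 + 6x^2y and ∂N/∂x = 3x^2 - 27x^2y^2 + 6x^2y; equal, so the equation is exact.
Integrate M with respect to x (treating y as constant): ∫M dx = x^3y - 3x^3y^3 + x^3y^2 + h(y).
Differentiate w.r.t. y and set equal to N: all terms match, so h'(y) = 0 and h is a constant absorbed into C.
General solution: x^3y - 3x^3y^3 + x^3y^2 = C.


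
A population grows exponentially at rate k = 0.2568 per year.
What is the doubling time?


Exponential growth: P(t) = P₀ e^(0.2568t). Set P(t)/P₀ = 2: e^(0.2568t) = 2.
Solve: t = ln(2)/0.2568 ≈ 2.70 years.


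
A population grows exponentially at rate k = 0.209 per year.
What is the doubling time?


Exponential growth: P(t) = P₀ e^(0.209t). Set P(t)/P₀ = 2: e^(0.209t) = 2.
Solve: t = ln(2)/0.209 ≈ 3.32 years.


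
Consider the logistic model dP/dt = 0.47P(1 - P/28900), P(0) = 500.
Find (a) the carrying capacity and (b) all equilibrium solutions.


Logistic ODE dP/dt = 0.47P(1 - P/28900) has equilibria where dP/dt = 0, i.e. P = 0 or P = 28900.
The coefficient (1 - P/K) = 0 when P = K, identifying K = 28900 as the carrying capacity.
(a) K = 28900; (b) equilibria P = 0 and P = 28900.


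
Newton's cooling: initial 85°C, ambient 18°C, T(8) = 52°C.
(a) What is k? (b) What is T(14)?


Newton's law: T(t) = T_a + (T₀ - T_a)e^(-kt).
(a) Use T(8) = 52: (52 - 18)/(85 - 18) = e^(-k·8), so k = -ln(0.507)/8 ≈ 0.0848.
(b) Apply k to t = 14: T(14) = 18 + (67)e^(-1.187) ≈ 38.4°C.


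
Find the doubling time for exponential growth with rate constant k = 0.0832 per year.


Exponential growth: P(t) = P₀ e^(0.0832t). Set P(t)/P₀ = 2: e^(0.0832t) = 2.
Solve: t = ln(2)/0.0832 ≈ 8.33 years.


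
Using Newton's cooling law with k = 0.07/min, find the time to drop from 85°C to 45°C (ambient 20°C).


From T(t) = T_a + (T₀ - T_a)e^(-kt), set T(t) = 45:
(45 - 20) / (85 - 20) = e^(-0.07t), so t = -ln(0.385)/0.07 ≈ 13.7 minutes.


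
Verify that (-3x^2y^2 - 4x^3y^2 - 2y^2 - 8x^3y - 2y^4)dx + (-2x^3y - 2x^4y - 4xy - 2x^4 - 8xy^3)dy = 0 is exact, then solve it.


Check exactness: ∂M/∂y = -6x^2y - 8x^3y - 4y - 8x^3 - 8y^3 and ∂N/∂x = -6x^2y - 8x^3y - 4y - 8x^3 - 8y^3; equal, so the equation is exact.
Integrate M with respect to x (treating y as constant): ∫M dx = -x^3y^2 - x^4y^2 - 2xy^2 - 2x^4y - 2xy^4 + h(y).
Differentiate w.r.t. y and set equal to N: all terms match, so h'(y) = 0 and h is a constant absorbed into C.
General solution: -x^3y^2 - x^4y^2 - 2xy^2 - 2x^4y - 2xy^4 = C.


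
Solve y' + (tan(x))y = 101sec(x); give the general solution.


P(x) = tan(x) ⇒ μ = e^(∫tan(x)dx) = sec(x).
(sec(x) y)' = 101sec²(x) ⇒ sec(x) y = 101tan(x) + C.
Multiply by cos(x): y = 101sin(x) + C·cos(x).


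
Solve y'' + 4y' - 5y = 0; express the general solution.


Characteristic equation: r² + 4r - 5 = 0.
Factor: (r - 1)(r + 5) = 0 ⇒ r = 1, -5 (distinct real).
General solution: y = C₁e^(x) + C₂e^(-5x).


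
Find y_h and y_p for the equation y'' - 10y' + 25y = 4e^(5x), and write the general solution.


Characteristic polynomial (r - 5)² = 0; repeated root r = 5.
y_h = (C₁ + C₂x)e^(5x). Forcing matches the repeated root (resonance), so try y_p = Ax² e^(5x).
Substitute and solve for A: 2A = 4, so A = 2.
General solution: y = (C₁ + C₂x + 2x²)e^(5x).


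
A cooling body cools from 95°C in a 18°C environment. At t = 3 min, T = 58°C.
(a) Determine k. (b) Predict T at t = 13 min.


Newton's law: T(t) = T_a + (T₀ - T_a)e^(-kt).
(a) Use T(3) = 58: (58 - 18)/(95 - 18) = e^(-k·3), so k = -ln(0.519)/3 ≈ 0.2183.
(b) Apply k to t = 13: T(13) = 18 + (77)e^(-2.838) ≈ 22.5°C.


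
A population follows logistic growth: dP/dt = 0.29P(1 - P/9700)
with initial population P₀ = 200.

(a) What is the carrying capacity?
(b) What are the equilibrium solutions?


Logistic ODE dP/dt = 0.29P(1 - P/9700) has equilibria where dP/dt = 0, i.e. P = 0 or P = 9700.
The coefficient (1 - P/K) = 0 when P = K, identifying K = 9700 as the carrying capacity.
(a) K = 9700; (b) equilibria P = 0 and P = 9700.


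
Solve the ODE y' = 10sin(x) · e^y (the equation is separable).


Separate: e^(-y) dy = 10sin(x) dx.
Integrate: -e^(-y) = -10cos(x) + C₀.
Rearrange: e^(-y) = 10cos(x) + C.


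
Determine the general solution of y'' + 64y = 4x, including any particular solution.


Homogeneous: r² + 64 = 0 ⇒ r = ±8i, y_h = C₁cos(8x) + C₂sin(8x).
Polynomial forcing; try y_p = Ax + B. Then y_p'' + 64 y_p = 64(Ax + B) = 4x, so B = 0 and A = 1/16.
General solution: y = C₁cos(8x) + C₂sin(8x) + (1/16)x.


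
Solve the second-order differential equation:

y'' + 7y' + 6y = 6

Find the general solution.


Characteristic roots of r² + 7r + 6 = 0 are -6, -1.
y_h = C₁e^(-6x) + C₂e^(-x).
Constant forcing; try y_p = A. Then 6A = 6 ⇒ A = 1.
General solution: y = C₁e^(-6x) + C₂e^(-x) + 1.


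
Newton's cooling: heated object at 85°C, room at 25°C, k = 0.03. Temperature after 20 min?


Newton's law: dT/dt = -k(T - T_a) has solution T(t) = T_a + (T₀ - T_a)e^(-kt).
Plug in T_a = 25, T₀ = 85, k = 0.03, t = 20: T(20) = 25 + (60)e^(-0.60) ≈ 57.9°C.


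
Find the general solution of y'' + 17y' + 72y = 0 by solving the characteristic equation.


Characteristic equation: r² + 17r + 72 = 0.
Factor: (r + 9)(r + 8) = 0 ⇒ r = -9, -8 (distinct real).
General solution: y = C₁e^(-9x) + C₂e^(-8x).


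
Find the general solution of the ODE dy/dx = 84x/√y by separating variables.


Separate: √y dy = 84x dx.
Integrate: (2/3)y^(3/2) = 42x² + C.


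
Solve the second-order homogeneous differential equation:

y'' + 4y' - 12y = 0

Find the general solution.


Characteristic equation: r² + 4r - 12 = 0.
Factor: (r + 6)(r - 2) = 0 ⇒ r = -6, 2 (distinct real).
General solution: y = C₁e^(-6x) + C₂e^(2x).


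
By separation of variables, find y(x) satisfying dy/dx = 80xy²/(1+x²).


Separate: dy/y² = 80x/(1+x²) dx.
Integrate LHS: ∫ dy/y² = -1/y.
Integrate RHS via u = 1+x²: 40ln(1+x²) + C.
Result: -1/y = 40ln(1+x²) + C.


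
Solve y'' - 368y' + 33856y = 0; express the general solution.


Characteristic equation: r² - 368r + 33856 = 0, i.e. (r - 184)² = 0.
Repeated root r = 184; include an x factor for the second linearly independent solution.
General solution: y = (C₁ + C₂x)e^(184x).


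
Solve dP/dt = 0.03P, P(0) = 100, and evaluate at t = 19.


The ODE dP/dt = 0.03P has solution P(t) = P(0)e^(0.03t).
Substitute P(0) = 100 and t = 19: P(19) = 100 e^(0.57) ≈ 177.


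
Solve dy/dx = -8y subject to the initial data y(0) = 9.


General solution of y' = -8y is y = Ce^(-8x).
Apply y(0) = 9: C = 9.
Particular solution: y = 9e^(-8x).


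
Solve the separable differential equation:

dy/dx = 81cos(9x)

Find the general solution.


g(y) = 1, so integrate directly: y = ∫ 81cos(9x) dx = 9sin(9x) + C.


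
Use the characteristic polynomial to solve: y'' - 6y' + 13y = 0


Characteristic equation: r² - 6r + 13 = 0.
Discriminant is negative; roots r = 3 ± 2i (complex conjugate pair).
General solution uses e^(α x)(C₁ cos(β x) + C₂ sin(β x)): y = e^(3x)(C₁cos(2x) + C₂sin(2x)).


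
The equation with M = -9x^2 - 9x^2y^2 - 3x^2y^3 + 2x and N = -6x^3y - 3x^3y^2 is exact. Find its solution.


Check exactness: ∂M/∂y = -18x^2y - 9x^2y^2 and ∂N/∂x = -18x^2y - 9x^2y^2; equal, so the equation is exact.
Integrate M with respect to x (treating y as constant): ∫M dx = -3x^3 - 3x^3y^2 - x^3y^3 + x^2 + h(y).
Differentiate w.r.t. y and set equal to N: all terms match, so h'(y) = 0 and h is a constant absorbed into C.
General solution: -3x^3 - 3x^3y^2 - x^3y^3 + x^2 = C.


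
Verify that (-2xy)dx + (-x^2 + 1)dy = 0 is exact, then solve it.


Check exactness: ∂M/∂y = -2x and ∂N/∂x = -2x; equal, so the equation is exact.
Integrate M with respect to x (treating y as constant): ∫M dx = -x^2y + h(y).
Differentiate w.r.t. y and set equal to N: the x-dependent terms already match, leaving h'(y) = 1. Integrate: h(y) = y.
So F(x,y) = -x^2y + y.
General solution: -x^2y + y = C.


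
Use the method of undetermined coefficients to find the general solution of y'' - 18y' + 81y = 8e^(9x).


Characteristic polynomial (r - 9)² = 0; repeated root r = 9.
y_h = (C₁ + C₂x)e^(9x). Forcing matches the repeated root (resonance), so try y_p = Ax² e^(9x).
Substitute and solve for A: 2A = 8, so A = 4.
General solution: y = (C₁ + C₂x + 4x²)e^(9x).


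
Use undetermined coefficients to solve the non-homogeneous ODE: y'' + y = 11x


Homogeneous: r² + 1 = 0 ⇒ r = ±1i, y_h = C₁cos(x) + C₂sin(x).
Polynomial forcing; try y_p = Ax + B. Then y_p'' + 1 y_p = 1(Ax + B) = 11x, so B = 0 and A = 11.
General solution: y = C₁cos(x) + C₂sin(x) + 11x.


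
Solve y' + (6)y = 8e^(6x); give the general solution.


P(x) = 6 ⇒ μ = e^(6x).
(μ y)' = 8e^(12x) ⇒ μ y = (8/12)e^(12x) + C.
Divide by μ: y = (2/3)e^(6x) + Ce^(-6x).


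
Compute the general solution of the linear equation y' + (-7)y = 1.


P(x) = -7 ⇒ μ = e^(-7x).
(μ y)' = e^(-7x) ⇒ μ y = -(1/7)e^(-7x) + C.
Divide by μ: y = -1/7 + Ce^(7x).


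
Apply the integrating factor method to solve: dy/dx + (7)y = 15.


P(x) = 7, Q(x) = 15; integrating factor μ = e^(7x).
(μ y)' = 15e^(7x) ⇒ μ y = (15/7)e^(7x) + C.
Divide by μ: y = 15/7 + Ce^(-7x).


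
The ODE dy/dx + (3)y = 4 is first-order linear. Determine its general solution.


P(x) = 3, Q(x) = 4; integrating factor μ = e^(3x).
(μ y)' = 4e^(3x) ⇒ μ y = (4/3)e^(3x) + C.
Divide by μ: y = 4/3 + Ce^(-3x).
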